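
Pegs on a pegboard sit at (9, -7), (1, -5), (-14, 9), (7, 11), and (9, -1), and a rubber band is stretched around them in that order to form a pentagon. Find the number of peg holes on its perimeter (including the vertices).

12

Along each edge there are gcd(|Δx|,|Δy|)+1 lattice points, so counting each shared vertex once the boundary has gcd(8,2) + gcd(15,14) + gcd(21,2) + gcd(2,12) + gcd(0,6) = 2+1+1+2+6 = 12.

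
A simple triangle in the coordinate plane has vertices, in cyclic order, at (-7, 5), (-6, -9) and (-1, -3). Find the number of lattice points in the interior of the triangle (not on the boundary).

The shoelace formula gives twice the area as |((-7)·(-9) − (-6)·5) + ((-6)·(-3) − (-1)·(-9)) + ((-1)·5 − (-7)·(-3))| = 76, so the area is 38.
Along each edge there are gcd(|Δx|,|Δy|)+1 lattice points, so counting each shared vertex once the boundary has gcd(1,14) + gcd(5,6) + gcd(6,8) = 1+1+2 = 4.
By Pick's theorem A = I + B/2 − 1, so I = 38 − 4/2 + 1 = 37.

37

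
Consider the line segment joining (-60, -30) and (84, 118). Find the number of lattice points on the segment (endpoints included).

5

The number of lattice points on a segment between lattice points is gcd(|Δx|,|Δy|) + 1 = gcd(144,148) + 1 = 4 + 1 = 5.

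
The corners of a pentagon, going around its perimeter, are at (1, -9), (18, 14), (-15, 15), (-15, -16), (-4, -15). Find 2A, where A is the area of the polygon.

1333

By the shoelace formula, twice the signed area is |[1·14 − 18·(-9)] + [18·15 − (-15)·14] + [(-15)·(-16) − (-15)·15] + [(-15)·(-15) − (-4)·(-16)] + [(-4)·(-9) − 1·(-15)]| = 1333, so the area is 666.5.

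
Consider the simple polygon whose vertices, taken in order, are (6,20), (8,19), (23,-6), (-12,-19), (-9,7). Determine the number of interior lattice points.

The shoelace formula gives twice the area as |[6·19 − 8·20] + [8·(-6) − 23·19] + [23·(-19) − (-12)·(-6)] + [(-12)·7 − (-9)·(-19)] + [(-9)·20 − 6·7]| = 1517, so the area is 1517/2.
The number of boundary lattice points is Σ gcd(|Δx|,|Δy|) = gcd(2,1) + gcd(15,25) + gcd(35,13) + gcd(3,26) + gcd(15,13) = 1+5+1+1+1 = 9.
Pick's theorem gives I = A − B/2 + 1 = 1517/2 − 9/2 + 1 = 755.

755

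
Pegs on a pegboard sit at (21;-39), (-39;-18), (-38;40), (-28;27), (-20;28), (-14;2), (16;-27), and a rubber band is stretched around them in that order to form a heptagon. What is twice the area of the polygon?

3652

Using the shoelace formula, 2A = |(21·(-18) − (-39)·(-39)) + ((-39)·40 − (-38)·(-18)) + ((-38)·27 − (-28)·40) + ((-28)·28 − (-20)·27) + ((-20)·2 − (-14)·28) + ((-14)·(-27) − 16·2) + (16·(-39) − 21·(-27))| = 3652, so the area is 1826.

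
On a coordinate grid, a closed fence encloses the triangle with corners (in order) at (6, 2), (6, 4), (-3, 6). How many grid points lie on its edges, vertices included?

4

The number of boundary lattice points is Σ gcd(|Δx|,|Δy|) = gcd(0,2) + gcd(9,2) + gcd(9,4) = 2+1+1 = 4.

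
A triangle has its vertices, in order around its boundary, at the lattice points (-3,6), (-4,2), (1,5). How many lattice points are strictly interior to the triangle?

8

Using the shoelace formula, 2A = |[(-3)·2 − (-4)·6] + [(-4)·5 − 1·2] + [1·6 − (-3)·5]| = 17, so the area is 17/2.
Along each edge there are gcd(|Δx|,|Δy|)+1 lattice points, so counting each shared vertex once the boundary has gcd(1,4) + gcd(5,3) + gcd(4,1) = 1+1+1 = 3.
By Pick's theorem A = I + B/2 − 1, so I = 17/2 − 3/2 + 1 = 8.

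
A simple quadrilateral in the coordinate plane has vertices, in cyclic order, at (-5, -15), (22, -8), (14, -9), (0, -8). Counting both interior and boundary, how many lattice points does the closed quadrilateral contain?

By the shoelace formula, twice the signed area is |[(-5)·(-8) − 22·(-15)] + [22·(-9) − 14·(-8)] + [14·(-8) − 0·(-9)] + [0·(-15) − (-5)·(-8)]| = 132, so the area is 66.
Along each edge there are gcd(|Δx|,|Δy|)+1 lattice points, so counting each shared vertex once the boundary has gcd(27,7) + gcd(8,1) + gcd(14,1) + gcd(5,7) = 1+1+1+1 = 4.
Pick's theorem gives I = A − B/2 + 1 = 66 − 4/2 + 1 = 65, so the closed region contains I + B = 65 + 4 = 69 lattice points.

69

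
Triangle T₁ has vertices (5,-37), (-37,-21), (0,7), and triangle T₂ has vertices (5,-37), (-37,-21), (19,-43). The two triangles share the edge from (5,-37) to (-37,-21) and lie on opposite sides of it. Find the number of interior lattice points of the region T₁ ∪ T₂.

The union is the simple quadrilateral with vertices (5,-37), (0,7), (-37,-21), (19,-43) in order.
The shoelace formula gives twice the area as |[5·7 − 0·(-37)] + [0·(-21) − (-37)·7] + [(-37)·(-43) − 19·(-21)] + [19·(-37) − 5·(-43)]| = 1796, so the area is 898.
Along each edge there are gcd(|Δx|,|Δy|)+1 lattice points, so counting each shared vertex once the boundary has gcd(5,44) + gcd(37,28) + gcd(56,22) + gcd(14,6) = 1+1+2+2 = 6.
By Pick's theorem I = A − B/2 + 1 = 898 − 6/2 + 1 = 896.

896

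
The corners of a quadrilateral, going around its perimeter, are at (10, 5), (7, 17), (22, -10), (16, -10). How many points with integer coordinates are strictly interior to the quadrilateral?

88

Using the shoelace formula, 2A = |[10·17 − 7·5] + [7·(-10) − 22·17] + [22·(-10) − 16·(-10)] + [16·5 − 10·(-10)]| = 189, so the area is 189/2.
Summing gcd(|Δx|,|Δy|) over the edges gives the boundary count: gcd(3,12) + gcd(15,27) + gcd(6,0) + gcd(6,15) = 3+3+6+3 = 15.
By Pick's theorem A = I + B/2 − 1, so I = 189/2 − 15/2 + 1 = 88.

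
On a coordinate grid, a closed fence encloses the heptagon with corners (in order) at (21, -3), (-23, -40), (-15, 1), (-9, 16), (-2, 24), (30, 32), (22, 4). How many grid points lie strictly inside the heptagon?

1724

By the shoelace formula, twice the signed area is |[21·(-40) − (-23)·(-3)] + [(-23)·1 − (-15)·(-40)] + [(-15)·16 − (-9)·1] + [(-9)·24 − (-2)·16] + [(-2)·32 − 30·24] + [30·4 − 22·32] + [22·(-3) − 21·4]| = 3465, so the area is 1732.5.
Along each edge there are gcd(|Δx|,|Δy|)+1 lattice points, so counting each shared vertex once the boundary has gcd(44,37) + gcd(8,41) + gcd(6,15) + gcd(7,8) + gcd(32,8) + gcd(8,28) + gcd(1,7) = 1+1+3+1+8+4+1 = 19.
Pick's theorem gives I = A − B/2 + 1 = 1732.5 − 19/2 + 1 = 1724.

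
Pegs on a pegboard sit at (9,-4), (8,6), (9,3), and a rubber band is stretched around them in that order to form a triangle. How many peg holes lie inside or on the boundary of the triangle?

Using the shoelace formula, 2A = |[9·6 − 8·(-4)] + [8·3 − 9·6] + [9·(-4) − 9·3]| = 7, so the area is 3.5.
Along each edge there are gcd(|Δx|,|Δy|)+1 lattice points, so counting each shared vertex once the boundary has gcd(1,10) + gcd(1,3) + gcd(0,7) = 1+1+7 = 9.
Pick's theorem gives I = A − B/2 + 1 = 3.5 − 9/2 + 1 = 0, so the closed region contains I + B = 0 + 9 = 9 lattice points.

9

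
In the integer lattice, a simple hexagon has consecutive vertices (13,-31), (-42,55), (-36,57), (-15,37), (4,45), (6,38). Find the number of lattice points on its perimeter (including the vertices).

The number of boundary lattice points is Σ gcd(|Δx|,|Δy|) = gcd(55,86) + gcd(6,2) + gcd(21,20) + gcd(19,8) + gcd(2,7) + gcd(7,69) = 1+2+1+1+1+1 = 7.

7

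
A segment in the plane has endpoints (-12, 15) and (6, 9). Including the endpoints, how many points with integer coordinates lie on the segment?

7

The number of lattice points on a segment between lattice points is gcd(|Δx|,|Δy|) + 1 = gcd(18,6) + 1 = 6 + 1 = 7.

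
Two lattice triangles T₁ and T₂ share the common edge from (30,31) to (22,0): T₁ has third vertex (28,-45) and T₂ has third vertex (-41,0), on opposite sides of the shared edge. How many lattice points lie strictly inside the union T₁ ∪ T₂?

1216

The union is the simple quadrilateral with vertices (30,31), (28,-45), (22,0), (-41,0) in order.
By the shoelace formula, twice the signed area is |(30·(-45) − 28·31) + (28·0 − 22·(-45)) + (22·0 − (-41)·0) + ((-41)·31 − 30·0)| = 2499, so the area is 1249.5.
The number of boundary lattice points is Σ gcd(|Δx|,|Δy|) = gcd(2,76) + gcd(6,45) + gcd(63,0) + gcd(71,31) = 2+3+63+1 = 69.
By Pick's theorem I = A − B/2 + 1 = 1249.5 − 69/2 + 1 = 1216.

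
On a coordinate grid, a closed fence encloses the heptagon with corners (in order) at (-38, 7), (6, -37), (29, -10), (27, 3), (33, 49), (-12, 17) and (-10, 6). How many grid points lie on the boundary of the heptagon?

Summing gcd(|Δx|,|Δy|) over the edges gives the boundary count: gcd(44,44) + gcd(23,27) + gcd(2,13) + gcd(6,46) + gcd(45,32) + gcd(2,11) + gcd(28,1) = 44+1+1+2+1+1+1 = 51.

51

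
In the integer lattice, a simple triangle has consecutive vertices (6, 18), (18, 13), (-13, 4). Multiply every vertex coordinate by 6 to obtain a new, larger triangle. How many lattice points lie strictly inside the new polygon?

4726

By the shoelace formula, twice the signed area is |(6·13 − 18·18) + (18·4 − (-13)·13) + ((-13)·18 − 6·4)| = 263, so the area is 131.5.
The number of boundary lattice points is Σ gcd(|Δx|,|Δy|) = gcd(12,5) + gcd(31,9) + gcd(19,14) = 1+1+1 = 3.
Scaling by 6 multiplies the area by 6² = 36 (so the new area is 4734) and multiplies the boundary lattice-point count by 6, giving 18.
By Pick's theorem, the interior count of the dilated polygon is 4734 − 18/2 + 1 = 4726.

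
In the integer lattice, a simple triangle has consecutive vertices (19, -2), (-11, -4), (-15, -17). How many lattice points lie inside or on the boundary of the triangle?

194

The shoelace formula gives twice the area as |(19·(-4) − (-11)·(-2)) + ((-11)·(-17) − (-15)·(-4)) + ((-15)·(-2) − 19·(-17))| = 382, so the area is 191.
The number of boundary lattice points is Σ gcd(|Δx|,|Δy|) = gcd(30,2) + gcd(4,13) + gcd(34,15) = 2+1+1 = 4.
Pick's theorem gives I = A − B/2 + 1 = 191 − 4/2 + 1 = 190, so the closed region contains I + B = 190 + 4 = 194 lattice points.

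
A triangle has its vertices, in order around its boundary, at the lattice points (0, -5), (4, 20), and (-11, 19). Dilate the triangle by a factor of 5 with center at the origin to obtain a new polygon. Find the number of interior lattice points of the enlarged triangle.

By the shoelace formula, twice the signed area is |[0·20 − 4·(-5)] + [4·19 − (-11)·20] + [(-11)·(-5) − 0·19]| = 371, so the area is 371/2.
Along each edge there are gcd(|Δx|,|Δy|)+1 lattice points, so counting each shared vertex once the boundary has gcd(4,25) + gcd(15,1) + gcd(11,24) = 1+1+1 = 3.
Scaling by 5 multiplies the area by 5² = 25 (so the new area is 4637.5) and multiplies the boundary lattice-point count by 5, giving 15.
By Pick's theorem, the interior count of the dilated polygon is 4637.5 − 15/2 + 1 = 4631.

4631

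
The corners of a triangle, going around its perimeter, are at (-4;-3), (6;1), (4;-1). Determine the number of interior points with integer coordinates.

The shoelace formula gives twice the area as |((-4)·1 − 6·(-3)) + (6·(-1) − 4·1) + (4·(-3) − (-4)·(-1))| = 12, so the area is 6.
Summing gcd(|Δx|,|Δy|) over the edges gives the boundary count: gcd(10,4) + gcd(2,2) + gcd(8,2) = 2+2+2 = 6.
By Pick's theorem A = I + B/2 − 1, so I = 6 − 6/2 + 1 = 4.

4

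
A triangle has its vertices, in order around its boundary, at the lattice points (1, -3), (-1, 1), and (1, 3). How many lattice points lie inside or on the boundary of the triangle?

12

The shoelace formula gives twice the area as |(1·1 − (-1)·(-3)) + ((-1)·3 − 1·1) + (1·(-3) − 1·3)| = 12, so the area is 6.
Summing gcd(|Δx|,|Δy|) over the edges gives the boundary count: gcd(2,4) + gcd(2,2) + gcd(0,6) = 2+2+6 = 10.
Pick's theorem gives I = A − B/2 + 1 = 6 − 10/2 + 1 = 2, so the closed region contains I + B = 2 + 10 = 12 lattice points.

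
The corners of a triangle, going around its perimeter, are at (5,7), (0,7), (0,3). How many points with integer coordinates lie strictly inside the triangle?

The shoelace formula gives twice the area as |(5·7 − 0·7) + (0·3 − 0·7) + (0·7 − 5·3)| = 20, so the area is 10.
Along each edge there are gcd(|Δx|,|Δy|)+1 lattice points, so counting each shared vertex once the boundary has gcd(5,0) + gcd(0,4) + gcd(5,4) = 5+4+1 = 10.
By Pick's theorem A = I + B/2 − 1, so I = 10 − 10/2 + 1 = 6.

6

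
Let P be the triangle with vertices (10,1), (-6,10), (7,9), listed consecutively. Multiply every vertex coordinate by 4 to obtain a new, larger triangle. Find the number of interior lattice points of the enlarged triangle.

803

Using the shoelace formula, 2A = |[10·10 − (-6)·1] + [(-6)·9 − 7·10] + [7·1 − 10·9]| = 101, so the area is 101/2.
Along each edge there are gcd(|Δx|,|Δy|)+1 lattice points, so counting each shared vertex once the boundary has gcd(16,9) + gcd(13,1) + gcd(3,8) = 1+1+1 = 3.
Scaling by 4 multiplies the area by 4² = 16 (so the new area is 808) and multiplies the boundary lattice-point count by 4, giving 12.
By Pick's theorem, the interior count of the dilated polygon is 808 − 12/2 + 1 = 803.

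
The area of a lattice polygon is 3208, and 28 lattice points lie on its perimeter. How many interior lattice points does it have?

3195

Pick's theorem A = I + B/2 − 1 rearranges to I = A − B/2 + 1 = 3208 − 28/2 + 1 = 3195.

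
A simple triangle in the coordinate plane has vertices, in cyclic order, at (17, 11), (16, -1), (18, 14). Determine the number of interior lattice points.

4

Using the shoelace formula, 2A = |(17·(-1) − 16·11) + (16·14 − 18·(-1)) + (18·11 − 17·14)| = 9, so the area is 4.5.
Summing gcd(|Δx|,|Δy|) over the edges gives the boundary count: gcd(1,12) + gcd(2,15) + gcd(1,3) = 1+1+1 = 3.
Pick's theorem gives I = A − B/2 + 1 = 4.5 − 3/2 + 1 = 4.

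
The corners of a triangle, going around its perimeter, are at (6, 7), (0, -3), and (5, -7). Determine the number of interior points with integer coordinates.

The shoelace formula gives twice the area as |[6·(-3) − 0·7] + [0·(-7) − 5·(-3)] + [5·7 − 6·(-7)]| = 74, so the area is 37.
Summing gcd(|Δx|,|Δy|) over the edges gives the boundary count: gcd(6,10) + gcd(5,4) + gcd(1,14) = 2+1+1 = 4.
By Pick's theorem A = I + B/2 − 1, so I = 37 − 4/2 + 1 = 36.

36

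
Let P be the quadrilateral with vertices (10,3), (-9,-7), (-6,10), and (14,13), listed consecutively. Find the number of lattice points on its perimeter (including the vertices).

The number of boundary lattice points is Σ gcd(|Δx|,|Δy|) = gcd(19,10) + gcd(3,17) + gcd(20,3) + gcd(4,10) = 1+1+1+2 = 5.

5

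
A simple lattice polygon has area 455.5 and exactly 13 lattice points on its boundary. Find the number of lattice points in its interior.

Pick's theorem A = I + B/2 − 1 rearranges to I = A − B/2 + 1 = 455.5 − 13/2 + 1 = 450.

450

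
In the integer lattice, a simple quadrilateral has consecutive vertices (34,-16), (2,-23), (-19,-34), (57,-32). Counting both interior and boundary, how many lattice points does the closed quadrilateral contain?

The shoelace formula gives twice the area as |(34·(-23) − 2·(-16)) + (2·(-34) − (-19)·(-23)) + ((-19)·(-32) − 57·(-34)) + (57·(-16) − 34·(-32))| = 1467, so the area is 733.5.
Summing gcd(|Δx|,|Δy|) over the edges gives the boundary count: gcd(32,7) + gcd(21,11) + gcd(76,2) + gcd(23,16) = 1+1+2+1 = 5.
Pick's theorem gives I = A − B/2 + 1 = 733.5 − 5/2 + 1 = 732, so the closed region contains I + B = 732 + 5 = 737 lattice points.

737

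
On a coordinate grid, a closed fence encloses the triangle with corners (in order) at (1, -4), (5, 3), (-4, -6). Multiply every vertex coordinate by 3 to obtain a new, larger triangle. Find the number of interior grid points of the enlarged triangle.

By the shoelace formula, twice the signed area is |[1·3 − 5·(-4)] + [5·(-6) − (-4)·3] + [(-4)·(-4) − 1·(-6)]| = 27, so the area is 13.5.
Along each edge there are gcd(|Δx|,|Δy|)+1 lattice points, so counting each shared vertex once the boundary has gcd(4,7) + gcd(9,9) + gcd(5,2) = 1+9+1 = 11.
Scaling by 3 multiplies the area by 3² = 9 (so the new area is 121.5) and multiplies the boundary lattice-point count by 3, giving 33.
By Pick's theorem, the interior count of the dilated polygon is 121.5 − 33/2 + 1 = 106.

106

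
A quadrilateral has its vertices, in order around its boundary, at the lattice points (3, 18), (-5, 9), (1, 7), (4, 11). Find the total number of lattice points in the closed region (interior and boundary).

51

The shoelace formula gives twice the area as |(3·9 − (-5)·18) + ((-5)·7 − 1·9) + (1·11 − 4·7) + (4·18 − 3·11)| = 95, so the area is 47.5.
Along each edge there are gcd(|Δx|,|Δy|)+1 lattice points, so counting each shared vertex once the boundary has gcd(8,9) + gcd(6,2) + gcd(3,4) + gcd(1,7) = 1+2+1+1 = 5.
Pick's theorem gives I = A − B/2 + 1 = 47.5 − 5/2 + 1 = 46, so the closed region contains I + B = 46 + 5 = 51 lattice points.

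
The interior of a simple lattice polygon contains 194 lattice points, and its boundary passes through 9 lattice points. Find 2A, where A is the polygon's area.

Pick's theorem states A = I + B/2 − 1, so A = 194 + 9/2 − 1 = 395/2.
Hence 2A = 395.

395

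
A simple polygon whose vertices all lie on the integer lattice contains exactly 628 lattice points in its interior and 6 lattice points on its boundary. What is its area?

630

Pick's theorem states A = I + B/2 − 1, so A = 628 + 6/2 − 1 = 630.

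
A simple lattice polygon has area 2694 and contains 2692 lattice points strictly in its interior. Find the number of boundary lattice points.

6

Pick's theorem gives A = I + B/2 − 1, so B = 2(A − I + 1) = 2(2694 − 2692 + 1) = 6.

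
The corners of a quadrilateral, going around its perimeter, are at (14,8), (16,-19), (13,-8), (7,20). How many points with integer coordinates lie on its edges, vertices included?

Along each edge there are gcd(|Δx|,|Δy|)+1 lattice points, so counting each shared vertex once the boundary has gcd(2,27) + gcd(3,11) + gcd(6,28) + gcd(7,12) = 1+1+2+1 = 5.

5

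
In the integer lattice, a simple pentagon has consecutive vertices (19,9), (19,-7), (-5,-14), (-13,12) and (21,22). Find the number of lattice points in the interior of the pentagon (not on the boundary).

The shoelace formula gives twice the area as |(19·(-7) − 19·9) + (19·(-14) − (-5)·(-7)) + ((-5)·12 − (-13)·(-14)) + ((-13)·22 − 21·12) + (21·9 − 19·22)| = 1614, so the area is 807.
Along each edge there are gcd(|Δx|,|Δy|)+1 lattice points, so counting each shared vertex once the boundary has gcd(0,16) + gcd(24,7) + gcd(8,26) + gcd(34,10) + gcd(2,13) = 16+1+2+2+1 = 22.
Pick's theorem gives I = A − B/2 + 1 = 807 − 22/2 + 1 = 797.

797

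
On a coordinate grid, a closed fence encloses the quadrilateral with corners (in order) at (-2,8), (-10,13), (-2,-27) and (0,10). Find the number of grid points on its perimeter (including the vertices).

Along each edge there are gcd(|Δx|,|Δy|)+1 lattice points, so counting each shared vertex once the boundary has gcd(8,5) + gcd(8,40) + gcd(2,37) + gcd(2,2) = 1+8+1+2 = 12.

12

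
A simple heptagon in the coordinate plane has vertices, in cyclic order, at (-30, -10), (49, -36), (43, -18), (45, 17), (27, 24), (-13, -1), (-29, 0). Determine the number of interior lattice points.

2465

By the shoelace formula, twice the signed area is |[(-30)·(-36) − 49·(-10)] + [49·(-18) − 43·(-36)] + [43·17 − 45·(-18)] + [45·24 − 27·17] + [27·(-1) − (-13)·24] + [(-13)·0 − (-29)·(-1)] + [(-29)·(-10) − (-30)·0]| = 4944, so the area is 2472.
The number of boundary lattice points is Σ gcd(|Δx|,|Δy|) = gcd(79,26) + gcd(6,18) + gcd(2,35) + gcd(18,7) + gcd(40,25) + gcd(16,1) + gcd(1,10) = 1+6+1+1+5+1+1 = 16.
Pick's theorem gives I = A − B/2 + 1 = 2472 − 16/2 + 1 = 2465.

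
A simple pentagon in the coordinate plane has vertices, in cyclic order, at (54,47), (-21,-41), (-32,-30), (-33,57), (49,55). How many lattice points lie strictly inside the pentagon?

Using the shoelace formula, 2A = |[54·(-41) − (-21)·47] + [(-21)·(-30) − (-32)·(-41)] + [(-32)·57 − (-33)·(-30)] + [(-33)·55 − 49·57] + [49·47 − 54·55]| = 9998, so the area is 4999.
The number of boundary lattice points is Σ gcd(|Δx|,|Δy|) = gcd(75,88) + gcd(11,11) + gcd(1,87) + gcd(82,2) + gcd(5,8) = 1+11+1+2+1 = 16.
Pick's theorem gives I = A − B/2 + 1 = 4999 − 16/2 + 1 = 4992.

4992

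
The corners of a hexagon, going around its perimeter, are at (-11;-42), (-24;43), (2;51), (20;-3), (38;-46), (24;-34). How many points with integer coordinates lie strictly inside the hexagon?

3085

The shoelace formula gives twice the area as |[(-11)·43 − (-24)·(-42)] + [(-24)·51 − 2·43] + [2·(-3) − 20·51] + [20·(-46) − 38·(-3)] + [38·(-34) − 24·(-46)] + [24·(-42) − (-11)·(-34)]| = 6193, so the area is 6193/2.
The number of boundary lattice points is Σ gcd(|Δx|,|Δy|) = gcd(13,85) + gcd(26,8) + gcd(18,54) + gcd(18,43) + gcd(14,12) + gcd(35,8) = 1+2+18+1+2+1 = 25.
By Pick's theorem A = I + B/2 − 1, so I = 6193/2 − 25/2 + 1 = 3085.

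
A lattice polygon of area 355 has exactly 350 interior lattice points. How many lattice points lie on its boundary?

Pick's theorem gives A = I + B/2 − 1, so B = 2(A − I + 1) = 2(355 − 350 + 1) = 12.

12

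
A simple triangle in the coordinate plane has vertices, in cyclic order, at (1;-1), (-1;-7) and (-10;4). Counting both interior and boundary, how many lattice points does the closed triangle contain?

41

The shoelace formula gives twice the area as |[1·(-7) − (-1)·(-1)] + [(-1)·4 − (-10)·(-7)] + [(-10)·(-1) − 1·4]| = 76, so the area is 38.
The number of boundary lattice points is Σ gcd(|Δx|,|Δy|) = gcd(2,6) + gcd(9,11) + gcd(11,5) = 2+1+1 = 4.
Pick's theorem gives I = A − B/2 + 1 = 38 − 4/2 + 1 = 37, so the closed region contains I + B = 37 + 4 = 41 lattice points.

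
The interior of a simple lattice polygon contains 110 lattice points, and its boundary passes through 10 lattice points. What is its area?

114

Pick's theorem states A = I + B/2 − 1, so A = 110 + 10/2 − 1 = 114.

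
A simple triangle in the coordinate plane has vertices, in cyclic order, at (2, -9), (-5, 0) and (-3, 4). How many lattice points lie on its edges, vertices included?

The number of boundary lattice points is Σ gcd(|Δx|,|Δy|) = gcd(7,9) + gcd(2,4) + gcd(5,13) = 1+2+1 = 4.

4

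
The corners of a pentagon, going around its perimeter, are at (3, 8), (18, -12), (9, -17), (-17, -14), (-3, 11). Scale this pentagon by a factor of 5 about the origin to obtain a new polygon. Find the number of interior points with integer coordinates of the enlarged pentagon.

13461

Using the shoelace formula, 2A = |[3·(-12) − 18·8] + [18·(-17) − 9·(-12)] + [9·(-14) − (-17)·(-17)] + [(-17)·11 − (-3)·(-14)] + [(-3)·8 − 3·11]| = 1079, so the area is 1079/2.
Summing gcd(|Δx|,|Δy|) over the edges gives the boundary count: gcd(15,20) + gcd(9,5) + gcd(26,3) + gcd(14,25) + gcd(6,3) = 5+1+1+1+3 = 11.
Scaling by 5 multiplies the area by 5² = 25 (so the new area is 26975/2) and multiplies the boundary lattice-point count by 5, giving 55.
By Pick's theorem, the interior count of the dilated polygon is 26975/2 − 55/2 + 1 = 13461.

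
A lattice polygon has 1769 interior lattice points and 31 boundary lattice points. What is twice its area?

By Pick's theorem, A = I + B/2 − 1 = 1769 + 31/2 − 1 = 3567/2.
Hence 2A = 3567.

3567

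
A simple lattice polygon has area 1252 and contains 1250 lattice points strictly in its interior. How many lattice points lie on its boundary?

Pick's theorem gives A = I + B/2 − 1, so B = 2(A − I + 1) = 2(1252 − 1250 + 1) = 6.

6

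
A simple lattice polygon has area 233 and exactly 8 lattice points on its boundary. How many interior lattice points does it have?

Pick's theorem A = I + B/2 − 1 rearranges to I = A − B/2 + 1 = 233 − 8/2 + 1 = 230.

230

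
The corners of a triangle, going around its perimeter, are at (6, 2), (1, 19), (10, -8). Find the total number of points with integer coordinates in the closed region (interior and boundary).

Using the shoelace formula, 2A = |[6·19 − 1·2] + [1·(-8) − 10·19] + [10·2 − 6·(-8)]| = 18, so the area is 9.
Along each edge there are gcd(|Δx|,|Δy|)+1 lattice points, so counting each shared vertex once the boundary has gcd(5,17) + gcd(9,27) + gcd(4,10) = 1+9+2 = 12.
Pick's theorem gives I = A − B/2 + 1 = 9 − 12/2 + 1 = 4, so the closed region contains I + B = 4 + 12 = 16 lattice points.

16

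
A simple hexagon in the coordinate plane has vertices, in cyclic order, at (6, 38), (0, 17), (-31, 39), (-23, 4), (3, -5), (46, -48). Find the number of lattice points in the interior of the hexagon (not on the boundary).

1789

By the shoelace formula, twice the signed area is |(6·17 − 0·38) + (0·39 − (-31)·17) + ((-31)·4 − (-23)·39) + ((-23)·(-5) − 3·4) + (3·(-48) − 46·(-5)) + (46·38 − 6·(-48))| = 3627, so the area is 3627/2.
Along each edge there are gcd(|Δx|,|Δy|)+1 lattice points, so counting each shared vertex once the boundary has gcd(6,21) + gcd(31,22) + gcd(8,35) + gcd(26,9) + gcd(43,43) + gcd(40,86) = 3+1+1+1+43+2 = 51.
By Pick's theorem A = I + B/2 − 1, so I = 3627/2 − 51/2 + 1 = 1789.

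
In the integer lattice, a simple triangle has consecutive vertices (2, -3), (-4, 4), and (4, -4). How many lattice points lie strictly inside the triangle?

Using the shoelace formula, 2A = |[2·4 − (-4)·(-3)] + [(-4)·(-4) − 4·4] + [4·(-3) − 2·(-4)]| = 8, so the area is 4.
Summing gcd(|Δx|,|Δy|) over the edges gives the boundary count: gcd(6,7) + gcd(8,8) + gcd(2,1) = 1+8+1 = 10.
Pick's theorem gives I = A − B/2 + 1 = 4 − 10/2 + 1 = 0.

0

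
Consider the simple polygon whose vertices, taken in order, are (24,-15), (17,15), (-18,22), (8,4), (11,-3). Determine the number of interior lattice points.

420

By the shoelace formula, twice the signed area is |(24·15 − 17·(-15)) + (17·22 − (-18)·15) + ((-18)·4 − 8·22) + (8·(-3) − 11·4) + (11·(-15) − 24·(-3))| = 850, so the area is 425.
Summing gcd(|Δx|,|Δy|) over the edges gives the boundary count: gcd(7,30) + gcd(35,7) + gcd(26,18) + gcd(3,7) + gcd(13,12) = 1+7+2+1+1 = 12.
By Pick's theorem A = I + B/2 − 1, so I = 425 − 12/2 + 1 = 420.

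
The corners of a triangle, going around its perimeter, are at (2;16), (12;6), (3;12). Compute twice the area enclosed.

By the shoelace formula, twice the signed area is |[2·6 − 12·16] + [12·12 − 3·6] + [3·16 − 2·12]| = 30, so the area is 15.

30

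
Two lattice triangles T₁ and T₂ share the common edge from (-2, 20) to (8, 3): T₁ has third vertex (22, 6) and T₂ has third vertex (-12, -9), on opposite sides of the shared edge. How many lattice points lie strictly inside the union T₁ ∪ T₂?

The union is the simple quadrilateral with vertices (-2, 20), (22, 6), (8, 3), (-12, -9) in order.
By the shoelace formula, twice the signed area is |[(-2)·6 − 22·20] + [22·3 − 8·6] + [8·(-9) − (-12)·3] + [(-12)·20 − (-2)·(-9)]| = 728, so the area is 364.
Along each edge there are gcd(|Δx|,|Δy|)+1 lattice points, so counting each shared vertex once the boundary has gcd(24,14) + gcd(14,3) + gcd(20,12) + gcd(10,29) = 2+1+4+1 = 8.
By Pick's theorem I = A − B/2 + 1 = 364 − 8/2 + 1 = 361.

361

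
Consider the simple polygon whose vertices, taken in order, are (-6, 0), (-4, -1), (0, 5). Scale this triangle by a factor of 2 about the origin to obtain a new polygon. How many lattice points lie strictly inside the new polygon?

29

Using the shoelace formula, 2A = |[(-6)·(-1) − (-4)·0] + [(-4)·5 − 0·(-1)] + [0·0 − (-6)·5]| = 16, so the area is 8.
Summing gcd(|Δx|,|Δy|) over the edges gives the boundary count: gcd(2,1) + gcd(4,6) + gcd(6,5) = 1+2+1 = 4.
Scaling by 2 multiplies the area by 2² = 4 (so the new area is 32) and multiplies the boundary lattice-point count by 2, giving 8.
By Pick's theorem, the interior count of the dilated polygon is 32 − 8/2 + 1 = 29.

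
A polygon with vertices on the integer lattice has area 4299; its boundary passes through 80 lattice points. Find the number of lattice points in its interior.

Pick's theorem A = I + B/2 − 1 rearranges to I = A − B/2 + 1 = 4299 − 80/2 + 1 = 4260.

4260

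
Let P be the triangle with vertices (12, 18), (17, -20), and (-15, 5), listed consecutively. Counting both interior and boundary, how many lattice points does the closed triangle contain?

Using the shoelace formula, 2A = |[12·(-20) − 17·18] + [17·5 − (-15)·(-20)] + [(-15)·18 − 12·5]| = 1091, so the area is 545.5.
The number of boundary lattice points is Σ gcd(|Δx|,|Δy|) = gcd(5,38) + gcd(32,25) + gcd(27,13) = 1+1+1 = 3.
Pick's theorem gives I = A − B/2 + 1 = 545.5 − 3/2 + 1 = 545, so the closed region contains I + B = 545 + 3 = 548 lattice points.

548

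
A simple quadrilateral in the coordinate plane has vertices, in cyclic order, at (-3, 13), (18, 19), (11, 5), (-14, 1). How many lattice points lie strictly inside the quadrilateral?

By the shoelace formula, twice the signed area is |((-3)·19 − 18·13) + (18·5 − 11·19) + (11·1 − (-14)·5) + ((-14)·13 − (-3)·1)| = 508, so the area is 254.
Summing gcd(|Δx|,|Δy|) over the edges gives the boundary count: gcd(21,6) + gcd(7,14) + gcd(25,4) + gcd(11,12) = 3+7+1+1 = 12.
Pick's theorem gives I = A − B/2 + 1 = 254 − 12/2 + 1 = 249.

249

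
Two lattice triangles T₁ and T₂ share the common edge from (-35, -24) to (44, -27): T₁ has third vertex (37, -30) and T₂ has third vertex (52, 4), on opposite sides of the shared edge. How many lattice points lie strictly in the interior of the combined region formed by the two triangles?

The union is the simple quadrilateral with vertices (-35, -24), (37, -30), (44, -27), (52, 4) in order.
Using the shoelace formula, 2A = |[(-35)·(-30) − 37·(-24)] + [37·(-27) − 44·(-30)] + [44·4 − 52·(-27)] + [52·(-24) − (-35)·4]| = 2731, so the area is 2731/2.
Along each edge there are gcd(|Δx|,|Δy|)+1 lattice points, so counting each shared vertex once the boundary has gcd(72,6) + gcd(7,3) + gcd(8,31) + gcd(87,28) = 6+1+1+1 = 9.
By Pick's theorem I = A − B/2 + 1 = 2731/2 − 9/2 + 1 = 1362.

1362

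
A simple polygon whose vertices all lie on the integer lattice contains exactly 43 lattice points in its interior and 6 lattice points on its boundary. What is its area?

45

By Pick's theorem, A = I + B/2 − 1 = 43 + 6/2 − 1 = 45.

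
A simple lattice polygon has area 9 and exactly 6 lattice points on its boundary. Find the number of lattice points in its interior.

7

From Pick's theorem, I = A − B/2 + 1 = 9 − 6/2 + 1 = 7.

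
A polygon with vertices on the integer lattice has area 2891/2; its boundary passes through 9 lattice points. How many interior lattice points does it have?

1442

Pick's theorem A = I + B/2 − 1 rearranges to I = A − B/2 + 1 = 2891/2 − 9/2 + 1 = 1442.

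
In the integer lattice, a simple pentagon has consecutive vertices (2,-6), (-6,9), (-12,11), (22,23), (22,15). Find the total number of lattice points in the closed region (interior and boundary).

The shoelace formula gives twice the area as |[2·9 − (-6)·(-6)] + [(-6)·11 − (-12)·9] + [(-12)·23 − 22·11] + [22·15 − 22·23] + [22·(-6) − 2·15]| = 832, so the area is 416.
Summing gcd(|Δx|,|Δy|) over the edges gives the boundary count: gcd(8,15) + gcd(6,2) + gcd(34,12) + gcd(0,8) + gcd(20,21) = 1+2+2+8+1 = 14.
Pick's theorem gives I = A − B/2 + 1 = 416 − 14/2 + 1 = 410, so the closed region contains I + B = 410 + 14 = 424 lattice points.

424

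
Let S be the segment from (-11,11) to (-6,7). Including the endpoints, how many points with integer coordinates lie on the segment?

The number of lattice points on a segment between lattice points is gcd(|Δx|,|Δy|) + 1 = gcd(5,4) + 1 = 1 + 1 = 2.

2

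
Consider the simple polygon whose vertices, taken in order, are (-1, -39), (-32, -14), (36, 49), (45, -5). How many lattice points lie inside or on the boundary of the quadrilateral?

The shoelace formula gives twice the area as |[(-1)·(-14) − (-32)·(-39)] + [(-32)·49 − 36·(-14)] + [36·(-5) − 45·49] + [45·(-39) − (-1)·(-5)]| = 6443, so the area is 6443/2.
Summing gcd(|Δx|,|Δy|) over the edges gives the boundary count: gcd(31,25) + gcd(68,63) + gcd(9,54) + gcd(46,34) = 1+1+9+2 = 13.
Pick's theorem gives I = A − B/2 + 1 = 6443/2 − 13/2 + 1 = 3216, so the closed region contains I + B = 3216 + 13 = 3229 lattice points.

3229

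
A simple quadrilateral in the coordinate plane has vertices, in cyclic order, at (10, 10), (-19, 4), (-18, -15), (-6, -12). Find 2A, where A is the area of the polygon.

The shoelace formula gives twice the area as |(10·4 − (-19)·10) + ((-19)·(-15) − (-18)·4) + ((-18)·(-12) − (-6)·(-15)) + ((-6)·10 − 10·(-12))| = 773, so the area is 386.5.

773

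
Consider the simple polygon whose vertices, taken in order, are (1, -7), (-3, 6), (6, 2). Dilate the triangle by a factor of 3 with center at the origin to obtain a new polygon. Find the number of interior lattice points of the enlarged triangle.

451

The shoelace formula gives twice the area as |[1·6 − (-3)·(-7)] + [(-3)·2 − 6·6] + [6·(-7) − 1·2]| = 101, so the area is 50.5.
The number of boundary lattice points is Σ gcd(|Δx|,|Δy|) = gcd(4,13) + gcd(9,4) + gcd(5,9) = 1+1+1 = 3.
Scaling by 3 multiplies the area by 3² = 9 (so the new area is 454.5) and multiplies the boundary lattice-point count by 3, giving 9.
By Pick's theorem, the interior count of the dilated polygon is 454.5 − 9/2 + 1 = 451.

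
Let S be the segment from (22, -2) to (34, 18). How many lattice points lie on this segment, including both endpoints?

The number of lattice points on a segment between lattice points is gcd(|Δx|,|Δy|) + 1 = gcd(12,20) + 1 = 4 + 1 = 5.

5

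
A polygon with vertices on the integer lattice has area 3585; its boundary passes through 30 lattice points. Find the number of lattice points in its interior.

Pick's theorem A = I + B/2 − 1 rearranges to I = A − B/2 + 1 = 3585 − 30/2 + 1 = 3571.

3571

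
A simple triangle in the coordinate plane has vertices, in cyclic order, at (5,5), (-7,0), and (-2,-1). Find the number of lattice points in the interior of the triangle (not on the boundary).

Using the shoelace formula, 2A = |(5·0 − (-7)·5) + ((-7)·(-1) − (-2)·0) + ((-2)·5 − 5·(-1))| = 37, so the area is 37/2.
Summing gcd(|Δx|,|Δy|) over the edges gives the boundary count: gcd(12,5) + gcd(5,1) + gcd(7,6) = 1+1+1 = 3.
Pick's theorem gives I = A − B/2 + 1 = 37/2 − 3/2 + 1 = 18.

18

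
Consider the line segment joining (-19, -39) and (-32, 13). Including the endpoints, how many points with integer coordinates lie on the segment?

The number of lattice points on a segment between lattice points is gcd(|Δx|,|Δy|) + 1 = gcd(13,52) + 1 = 13 + 1 = 14.

14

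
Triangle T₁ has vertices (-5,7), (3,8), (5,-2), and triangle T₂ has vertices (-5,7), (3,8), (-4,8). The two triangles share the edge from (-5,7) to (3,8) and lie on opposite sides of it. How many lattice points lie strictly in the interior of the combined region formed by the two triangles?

40

The union is the simple quadrilateral with vertices (-5,7), (5,-2), (3,8), (-4,8) in order.
The shoelace formula gives twice the area as |[(-5)·(-2) − 5·7] + [5·8 − 3·(-2)] + [3·8 − (-4)·8] + [(-4)·7 − (-5)·8]| = 89, so the area is 89/2.
Along each edge there are gcd(|Δx|,|Δy|)+1 lattice points, so counting each shared vertex once the boundary has gcd(10,9) + gcd(2,10) + gcd(7,0) + gcd(1,1) = 1+2+7+1 = 11.
By Pick's theorem I = A − B/2 + 1 = 89/2 − 11/2 + 1 = 40.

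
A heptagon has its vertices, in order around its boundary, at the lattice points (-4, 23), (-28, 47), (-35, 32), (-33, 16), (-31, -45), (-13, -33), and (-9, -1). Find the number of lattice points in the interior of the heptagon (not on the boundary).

1794

The shoelace formula gives twice the area as |[(-4)·47 − (-28)·23] + [(-28)·32 − (-35)·47] + [(-35)·16 − (-33)·32] + [(-33)·(-45) − (-31)·16] + [(-31)·(-33) − (-13)·(-45)] + [(-13)·(-1) − (-9)·(-33)] + [(-9)·23 − (-4)·(-1)]| = 3625, so the area is 3625/2.
Along each edge there are gcd(|Δx|,|Δy|)+1 lattice points, so counting each shared vertex once the boundary has gcd(24,24) + gcd(7,15) + gcd(2,16) + gcd(2,61) + gcd(18,12) + gcd(4,32) + gcd(5,24) = 24+1+2+1+6+4+1 = 39.
By Pick's theorem A = I + B/2 − 1, so I = 3625/2 − 39/2 + 1 = 1794.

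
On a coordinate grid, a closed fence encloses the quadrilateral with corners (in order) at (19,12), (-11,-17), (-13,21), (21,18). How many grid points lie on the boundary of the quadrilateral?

6

The number of boundary lattice points is Σ gcd(|Δx|,|Δy|) = gcd(30,29) + gcd(2,38) + gcd(34,3) + gcd(2,6) = 1+2+1+2 = 6.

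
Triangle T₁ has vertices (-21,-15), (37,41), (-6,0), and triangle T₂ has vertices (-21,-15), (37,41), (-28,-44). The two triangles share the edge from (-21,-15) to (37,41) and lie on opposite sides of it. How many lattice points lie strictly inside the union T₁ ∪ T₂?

The union is the simple quadrilateral with vertices (-21,-15), (-6,0), (37,41), (-28,-44) in order.
Using the shoelace formula, 2A = |((-21)·0 − (-6)·(-15)) + ((-6)·41 − 37·0) + (37·(-44) − (-28)·41) + ((-28)·(-15) − (-21)·(-44))| = 1320, so the area is 660.
Summing gcd(|Δx|,|Δy|) over the edges gives the boundary count: gcd(15,15) + gcd(43,41) + gcd(65,85) + gcd(7,29) = 15+1+5+1 = 22.
By Pick's theorem I = A − B/2 + 1 = 660 − 22/2 + 1 = 650.

650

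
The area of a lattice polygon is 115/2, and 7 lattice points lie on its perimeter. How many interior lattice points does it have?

Pick's theorem A = I + B/2 − 1 rearranges to I = A − B/2 + 1 = 115/2 − 7/2 + 1 = 55.

55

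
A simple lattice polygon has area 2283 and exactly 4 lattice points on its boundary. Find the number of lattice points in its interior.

2282

Pick's theorem A = I + B/2 − 1 rearranges to I = A − B/2 + 1 = 2283 − 4/2 + 1 = 2282.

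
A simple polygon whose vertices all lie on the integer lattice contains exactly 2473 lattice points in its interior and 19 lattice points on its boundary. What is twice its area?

By Pick's theorem, A = I + B/2 − 1 = 2473 + 19/2 − 1 = 4963/2.
Hence 2A = 4963.

4963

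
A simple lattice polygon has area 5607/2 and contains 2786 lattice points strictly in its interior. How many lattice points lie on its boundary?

37

Pick's theorem gives A = I + B/2 − 1, so B = 2(A − I + 1) = 2(5607/2 − 2786 + 1) = 37.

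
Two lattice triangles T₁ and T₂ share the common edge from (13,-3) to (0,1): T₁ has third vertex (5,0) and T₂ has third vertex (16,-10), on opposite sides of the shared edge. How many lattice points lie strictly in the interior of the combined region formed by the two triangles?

42

The union is the simple quadrilateral with vertices (13,-3), (5,0), (0,1), (16,-10) in order.
Using the shoelace formula, 2A = |[13·0 − 5·(-3)] + [5·1 − 0·0] + [0·(-10) − 16·1] + [16·(-3) − 13·(-10)]| = 86, so the area is 43.
Along each edge there are gcd(|Δx|,|Δy|)+1 lattice points, so counting each shared vertex once the boundary has gcd(8,3) + gcd(5,1) + gcd(16,11) + gcd(3,7) = 1+1+1+1 = 4.
By Pick's theorem I = A − B/2 + 1 = 43 − 4/2 + 1 = 42.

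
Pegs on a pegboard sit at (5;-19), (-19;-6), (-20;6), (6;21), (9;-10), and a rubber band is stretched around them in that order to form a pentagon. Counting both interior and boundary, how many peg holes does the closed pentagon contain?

729

By the shoelace formula, twice the signed area is |[5·(-6) − (-19)·(-19)] + [(-19)·6 − (-20)·(-6)] + [(-20)·21 − 6·6] + [6·(-10) − 9·21] + [9·(-19) − 5·(-10)]| = 1451, so the area is 1451/2.
Along each edge there are gcd(|Δx|,|Δy|)+1 lattice points, so counting each shared vertex once the boundary has gcd(24,13) + gcd(1,12) + gcd(26,15) + gcd(3,31) + gcd(4,9) = 1+1+1+1+1 = 5.
Pick's theorem gives I = A − B/2 + 1 = 1451/2 − 5/2 + 1 = 724, so the closed region contains I + B = 724 + 5 = 729 lattice points.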